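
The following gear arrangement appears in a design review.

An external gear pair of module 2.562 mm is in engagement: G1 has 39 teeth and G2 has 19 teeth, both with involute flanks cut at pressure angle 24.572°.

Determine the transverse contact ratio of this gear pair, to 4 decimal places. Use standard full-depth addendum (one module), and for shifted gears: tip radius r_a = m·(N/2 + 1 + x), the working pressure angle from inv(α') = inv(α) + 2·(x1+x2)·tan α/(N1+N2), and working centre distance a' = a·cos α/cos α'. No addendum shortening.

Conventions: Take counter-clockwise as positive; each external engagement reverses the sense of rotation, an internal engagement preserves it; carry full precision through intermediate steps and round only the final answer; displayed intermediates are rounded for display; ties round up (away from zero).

single-mesh involute tooth geometry (39T engaging 19T at module 2.562)
base radii: r_b1 = 45.434685, r_b2 = 22.134846
tip radii: r_a1 = 52.521000, r_a2 = 26.901000
no profile shift: α' = α, a' = a
action lengths: √(r_a1²−r_b1²) = 26.346629, √(r_a2²−r_b2²) = 15.287654
base pitch p_b = π·m·cos α = 7.319860
CR = (26.346629 + 15.287654 − 74.298000·sin 24.57200°)/7.319860 = 1.467032
contact ratio ≈ 1.4670

1.4670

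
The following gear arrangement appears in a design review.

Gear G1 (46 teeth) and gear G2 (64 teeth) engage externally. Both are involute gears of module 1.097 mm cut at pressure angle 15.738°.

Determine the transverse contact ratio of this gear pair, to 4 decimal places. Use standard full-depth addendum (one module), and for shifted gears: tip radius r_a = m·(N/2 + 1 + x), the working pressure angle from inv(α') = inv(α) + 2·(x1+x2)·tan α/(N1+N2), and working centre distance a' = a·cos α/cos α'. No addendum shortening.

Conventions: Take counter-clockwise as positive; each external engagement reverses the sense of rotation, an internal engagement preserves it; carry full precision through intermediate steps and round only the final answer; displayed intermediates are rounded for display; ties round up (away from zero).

2.0495

class = single-mesh tooth geometry [involute pair 46T × 64T, m = 1.097]
base radii: r_b1 = 24.285142, r_b2 = 33.788024
tip radii: r_a1 = 26.328000, r_a2 = 36.201000
no profile shift: α' = α, a' = a
action lengths: √(r_a1²−r_b1²) = 10.168356, √(r_a2²−r_b2²) = 12.995456
base pitch p_b = π·m·cos α = 3.317131
CR = (10.168356 + 12.995456 − 60.335000·sin 15.73800°)/3.317131 = 2.049546
contact ratio ≈ 2.0495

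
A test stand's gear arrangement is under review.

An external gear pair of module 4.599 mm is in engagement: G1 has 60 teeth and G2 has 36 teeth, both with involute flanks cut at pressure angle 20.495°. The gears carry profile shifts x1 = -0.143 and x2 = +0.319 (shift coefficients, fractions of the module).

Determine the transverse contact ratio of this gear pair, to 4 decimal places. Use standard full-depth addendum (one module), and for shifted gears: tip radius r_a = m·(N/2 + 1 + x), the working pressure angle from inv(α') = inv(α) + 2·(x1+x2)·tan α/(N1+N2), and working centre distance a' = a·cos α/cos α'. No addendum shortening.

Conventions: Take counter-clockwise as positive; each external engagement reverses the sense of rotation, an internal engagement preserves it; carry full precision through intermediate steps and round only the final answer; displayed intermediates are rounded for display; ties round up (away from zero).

1.6589

recognized (one external pair, fixed centres): single-mesh tooth geometry, m = 4.599, N1 = 60, N2 = 36
base radii: r_b1 = 129.236878, r_b2 = 77.542127
tip radii: r_a1 = 141.911343, r_a2 = 88.848081
inv(α') = inv(20.495°) + 2·(-0.143+0.319)·tan α/(60+36) = 0.01745053  ⇒  α' = 21.04099°
a' = a·cos α / cos α' = 220.7520·cos 20.495°/cos 21.04099° = 221.551194
action lengths: √(r_a1²−r_b1²) = 58.623021, √(r_a2²−r_b2²) = 43.372803
base pitch p_b = π·m·cos α = 13.533654
CR = (58.623021 + 43.372803 − 221.551194·sin 21.04099°)/13.533654 = 1.658904
contact ratio ≈ 1.6589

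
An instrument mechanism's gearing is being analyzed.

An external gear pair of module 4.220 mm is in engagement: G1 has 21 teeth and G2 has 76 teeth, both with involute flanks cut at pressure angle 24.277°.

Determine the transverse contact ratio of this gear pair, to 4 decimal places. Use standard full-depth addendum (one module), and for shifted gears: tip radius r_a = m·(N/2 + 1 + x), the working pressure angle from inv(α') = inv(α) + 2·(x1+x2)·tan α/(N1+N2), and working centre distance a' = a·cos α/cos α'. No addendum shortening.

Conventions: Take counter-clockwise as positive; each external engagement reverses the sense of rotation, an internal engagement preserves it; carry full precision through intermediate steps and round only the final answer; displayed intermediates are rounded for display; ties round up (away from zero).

topology: single-mesh involute geometry — m = 4.220, 21T/76T pair
base radii: r_b1 = 40.391596, r_b2 = 146.179108
tip radii: r_a1 = 48.530000, r_a2 = 164.580000
no profile shift: α' = α, a' = a
action lengths: √(r_a1²−r_b1²) = 26.901299, √(r_a2²−r_b2²) = 75.619077
base pitch p_b = π·m·cos α = 12.085137
CR = (26.901299 + 75.619077 − 204.670000·sin 24.27700°)/12.085137 = 1.520100
contact ratio ≈ 1.5201

1.5201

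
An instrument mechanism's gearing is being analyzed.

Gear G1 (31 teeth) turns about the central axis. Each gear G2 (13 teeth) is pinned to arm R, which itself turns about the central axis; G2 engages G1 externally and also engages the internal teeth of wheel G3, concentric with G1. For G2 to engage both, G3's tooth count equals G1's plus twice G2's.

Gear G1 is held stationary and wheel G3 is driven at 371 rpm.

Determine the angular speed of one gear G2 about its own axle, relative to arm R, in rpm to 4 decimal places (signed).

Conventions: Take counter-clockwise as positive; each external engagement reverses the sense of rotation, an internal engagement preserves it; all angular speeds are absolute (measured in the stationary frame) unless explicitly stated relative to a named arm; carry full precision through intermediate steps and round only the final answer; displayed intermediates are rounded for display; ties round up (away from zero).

+573.0393 rpm

recognized (axles ride arm R): planetary set, 31/13/57 teeth
normalise by the input: solve with ω_ring = 1, then scale by 371 rpm
ring teeth: 31 + 2·13 = 57
31(ω_sun−ω_arm) = −57(ω_ring−ω_arm),  ω_sun = 0, ω_ring = 1
31(0−ω_arm) = −57(1−ω_arm)  ⇒  88·ω_arm = 57  ⇒  ω_arm = 57/88
sun–planet mesh: 31·(0−57/88) = −13·(ω_p−ω_arm)  ⇒  ω_p−ω_arm = 1767/1144
scale: ω_p−ω_arm = 1767/1144 × 371 rpm = +573.0393 rpm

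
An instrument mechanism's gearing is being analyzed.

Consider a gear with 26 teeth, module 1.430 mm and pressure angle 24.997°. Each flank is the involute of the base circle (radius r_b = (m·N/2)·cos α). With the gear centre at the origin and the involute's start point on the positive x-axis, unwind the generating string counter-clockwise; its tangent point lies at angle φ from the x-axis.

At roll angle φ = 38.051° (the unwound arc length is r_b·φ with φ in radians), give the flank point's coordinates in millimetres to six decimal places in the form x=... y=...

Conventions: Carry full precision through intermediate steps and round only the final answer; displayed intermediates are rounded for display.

topology: single-mesh involute geometry — m = 1.430, N = 26
pitch radius r_p = m·N/2 = 1.430·26/2 = 18.590000
base radius r_b = r_p·cos α = 18.590000·cos 24.997° = 16.848673
roll angle φ = 38.051° = 0.66411523 rad
x = r_b·(cos φ + φ·sin φ) = 20.164463
y = r_b·(sin φ − φ·cos φ) = 1.573613

x=20.164463 y=1.573613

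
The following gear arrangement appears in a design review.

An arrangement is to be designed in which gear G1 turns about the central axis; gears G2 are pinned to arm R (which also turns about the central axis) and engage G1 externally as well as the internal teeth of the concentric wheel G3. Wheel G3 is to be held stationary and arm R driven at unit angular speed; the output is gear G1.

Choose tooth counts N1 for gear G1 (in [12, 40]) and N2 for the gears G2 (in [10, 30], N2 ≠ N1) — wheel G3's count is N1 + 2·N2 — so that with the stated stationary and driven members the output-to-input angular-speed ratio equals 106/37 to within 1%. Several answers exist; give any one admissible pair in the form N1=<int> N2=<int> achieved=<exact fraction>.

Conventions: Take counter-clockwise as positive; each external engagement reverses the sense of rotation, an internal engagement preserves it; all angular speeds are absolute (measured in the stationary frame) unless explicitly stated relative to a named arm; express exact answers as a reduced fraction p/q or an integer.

topology: planetary set — design target 106/37, arm = carrier (Willis)
Willis with ω_ring = 0: ω_sun/ω_arm = (N1+N3)/N1; set equal to 106/37  ⇒  N3/N1 = 106/37 − 1 = 69/37
N3 = N1 + 2·N2  ⇒  N2/N1 = (N3/N1 − 1)/2 = (69/37 − 1)/2 = 16/37
smallest multiple with N1 ≥ 12 and N2 ≥ 10: k = 1  ⇒  N1 = 1·37 = 37, N2 = 1·16 = 16 (N1 ≤ 40, N2 ≤ 30, N2 ≠ N1 ✓), N3 = 37 + 2·16 = 69
check: (N1+N3)/N1 with N1 = 37, N3 = 69 gives 106/37; |achieved − target| = 0 ≤ 53/1850 ✓

N1=37 N2=16 achieved=106/37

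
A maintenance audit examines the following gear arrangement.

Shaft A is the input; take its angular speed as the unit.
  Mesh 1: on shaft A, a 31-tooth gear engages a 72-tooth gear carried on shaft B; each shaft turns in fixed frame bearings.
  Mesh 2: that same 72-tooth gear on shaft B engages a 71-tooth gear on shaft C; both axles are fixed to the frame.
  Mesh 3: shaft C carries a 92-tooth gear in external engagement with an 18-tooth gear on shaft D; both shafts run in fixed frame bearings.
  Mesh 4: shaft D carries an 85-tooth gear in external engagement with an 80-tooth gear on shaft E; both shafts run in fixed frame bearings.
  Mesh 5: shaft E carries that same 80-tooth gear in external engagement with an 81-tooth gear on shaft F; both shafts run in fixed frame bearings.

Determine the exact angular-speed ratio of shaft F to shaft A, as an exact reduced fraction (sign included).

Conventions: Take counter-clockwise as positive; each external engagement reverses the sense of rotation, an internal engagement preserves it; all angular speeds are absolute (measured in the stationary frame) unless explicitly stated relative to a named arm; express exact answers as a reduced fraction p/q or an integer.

-121210/51759

class = fixed-axis compound train [5 meshes; 5 ratios multiply, 5 sense flips]
mesh 1 [31T→72T]: running ratio 31/72, sense −
mesh 2 [72T→71T]: running ratio 31/71, sense +
mesh 3 [92T→18T]: running ratio 1426/639, sense −
mesh 4 [85T→80T]: running ratio 12121/5112, sense +
mesh 5 [80T→81T]: running ratio 121210/51759, sense −
ω_out/ω_in = -121210/51759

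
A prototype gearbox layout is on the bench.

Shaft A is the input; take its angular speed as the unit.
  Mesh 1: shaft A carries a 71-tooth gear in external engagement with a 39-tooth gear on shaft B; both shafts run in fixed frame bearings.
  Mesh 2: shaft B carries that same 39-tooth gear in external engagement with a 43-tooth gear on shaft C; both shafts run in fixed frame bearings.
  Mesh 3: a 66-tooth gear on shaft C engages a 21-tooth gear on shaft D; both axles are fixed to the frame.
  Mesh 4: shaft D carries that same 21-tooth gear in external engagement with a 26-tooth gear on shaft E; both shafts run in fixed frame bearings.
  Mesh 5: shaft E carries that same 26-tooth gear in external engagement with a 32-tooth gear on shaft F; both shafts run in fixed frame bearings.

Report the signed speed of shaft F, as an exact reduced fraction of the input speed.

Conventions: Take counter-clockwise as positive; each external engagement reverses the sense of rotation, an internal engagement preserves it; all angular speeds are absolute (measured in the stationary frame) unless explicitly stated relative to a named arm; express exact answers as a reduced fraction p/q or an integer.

-2343/688

5-mesh fixed-axis compound train (all bearings frame-fixed)
mesh 1 [71T→39T]: |ω|/ω_in = 1×71/39 = 71/39, sense flips to −
mesh 2 [39T→43T]: |ω|/ω_in = (71/39)×39/43 = 71/43, sense flips to +
mesh 3 [66T→21T]: |ω|/ω_in = (71/43)×66/21 = 1562/301, sense flips to −
mesh 4 [21T→26T]: |ω|/ω_in = (1562/301)×21/26 = 2343/559, sense flips to +
mesh 5 [26T→32T]: |ω|/ω_in = (2343/559)×26/32 = 2343/688, sense flips to −
signed output speed (× input speed) = -2343/688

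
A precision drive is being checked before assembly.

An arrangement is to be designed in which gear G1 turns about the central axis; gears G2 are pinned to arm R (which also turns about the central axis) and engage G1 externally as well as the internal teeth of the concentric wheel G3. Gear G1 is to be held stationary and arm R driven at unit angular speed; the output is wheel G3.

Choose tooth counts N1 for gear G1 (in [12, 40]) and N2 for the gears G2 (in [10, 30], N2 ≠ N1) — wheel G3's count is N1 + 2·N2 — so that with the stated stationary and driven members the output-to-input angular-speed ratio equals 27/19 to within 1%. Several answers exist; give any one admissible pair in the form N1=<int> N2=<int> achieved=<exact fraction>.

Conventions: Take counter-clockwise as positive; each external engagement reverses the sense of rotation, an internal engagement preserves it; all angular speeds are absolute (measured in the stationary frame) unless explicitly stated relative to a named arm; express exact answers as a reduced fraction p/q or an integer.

class = planetary set [ratio 27/19 wanted; Willis about the carrier]
Willis with ω_sun = 0: ω_ring/ω_arm = (N1+N3)/N3; set equal to 27/19  ⇒  N3/N1 = 1/(27/19 − 1) = 19/8
N3 = N1 + 2·N2  ⇒  N2/N1 = (N3/N1 − 1)/2 = (19/8 − 1)/2 = 11/16
smallest multiple with N1 ≥ 12 and N2 ≥ 10: k = 1  ⇒  N1 = 1·16 = 16, N2 = 1·11 = 11 (N1 ≤ 40, N2 ≤ 30, N2 ≠ N1 ✓), N3 = 16 + 2·11 = 38
check: (N1+N3)/N3 with N1 = 16, N3 = 38 gives 27/19; |achieved − target| = 0 ≤ 27/1900 ✓

N1=16 N2=11 achieved=27/19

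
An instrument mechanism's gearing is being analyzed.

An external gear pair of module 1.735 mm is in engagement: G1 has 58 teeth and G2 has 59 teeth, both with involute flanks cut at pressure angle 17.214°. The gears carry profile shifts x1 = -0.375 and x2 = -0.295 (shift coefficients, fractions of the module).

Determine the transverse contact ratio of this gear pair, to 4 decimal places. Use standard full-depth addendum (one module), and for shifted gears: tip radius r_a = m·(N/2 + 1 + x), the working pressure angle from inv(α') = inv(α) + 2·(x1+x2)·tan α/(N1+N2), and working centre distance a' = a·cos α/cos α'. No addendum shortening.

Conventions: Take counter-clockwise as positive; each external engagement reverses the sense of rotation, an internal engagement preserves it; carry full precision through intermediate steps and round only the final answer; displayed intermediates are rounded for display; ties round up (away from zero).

2.2252

topology: single-mesh involute geometry — m = 1.735, 58T/59T pair
base radii: r_b1 = 48.061194, r_b2 = 48.889835
tip radii: r_a1 = 51.399375, r_a2 = 52.405675
inv(α') = inv(17.214°) + 2·(-0.375-0.295)·tan α/(58+59) = 0.00583015  ⇒  α' = 14.74023°
a' = a·cos α / cos α' = 101.4975·cos 17.214°/cos 14.74023° = 100.250334
action lengths: √(r_a1²−r_b1²) = 18.221345, √(r_a2²−r_b2²) = 18.871640
base pitch p_b = π·m·cos α = 5.206507
CR = (18.221345 + 18.871640 − 100.250334·sin 14.74023°)/5.206507 = 2.225213
contact ratio ≈ 2.2252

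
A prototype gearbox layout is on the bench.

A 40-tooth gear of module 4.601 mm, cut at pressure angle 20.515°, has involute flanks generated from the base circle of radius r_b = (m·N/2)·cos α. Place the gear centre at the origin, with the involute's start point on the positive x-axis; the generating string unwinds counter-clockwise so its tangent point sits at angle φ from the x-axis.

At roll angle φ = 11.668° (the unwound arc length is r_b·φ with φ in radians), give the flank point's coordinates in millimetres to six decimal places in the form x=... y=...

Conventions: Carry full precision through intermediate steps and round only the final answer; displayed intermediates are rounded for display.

recognized (one wheel, involute flank): single-mesh tooth geometry, m = 4.601, N = 40
pitch radius r_p = m·N/2 = 4.601·40/2 = 92.020000
base radius r_b = r_p·cos α = 92.020000·cos 20.515° = 86.184135
roll angle φ = 11.668° = 0.20364502 rad
x = r_b·(cos φ + φ·sin φ) = 87.952733
y = r_b·(sin φ − φ·cos φ) = 0.241616

x=87.952733 y=0.241616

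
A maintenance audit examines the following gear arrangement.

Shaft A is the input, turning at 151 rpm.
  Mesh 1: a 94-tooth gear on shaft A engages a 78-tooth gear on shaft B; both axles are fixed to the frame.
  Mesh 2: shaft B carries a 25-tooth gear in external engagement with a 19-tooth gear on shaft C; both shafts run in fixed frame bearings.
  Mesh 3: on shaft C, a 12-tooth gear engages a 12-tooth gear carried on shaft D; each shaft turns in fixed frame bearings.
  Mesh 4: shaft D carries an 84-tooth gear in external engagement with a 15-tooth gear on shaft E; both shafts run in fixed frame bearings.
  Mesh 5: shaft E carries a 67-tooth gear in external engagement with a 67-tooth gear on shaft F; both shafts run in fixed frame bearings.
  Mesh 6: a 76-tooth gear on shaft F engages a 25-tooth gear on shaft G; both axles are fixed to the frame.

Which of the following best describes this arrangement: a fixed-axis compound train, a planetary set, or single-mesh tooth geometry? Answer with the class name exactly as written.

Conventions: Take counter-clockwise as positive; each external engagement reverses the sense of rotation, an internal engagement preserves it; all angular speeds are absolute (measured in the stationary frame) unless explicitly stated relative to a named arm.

topology: fixed-axis compound train — 6 meshes, A→G
classification: fixed-axis compound train

fixed-axis compound train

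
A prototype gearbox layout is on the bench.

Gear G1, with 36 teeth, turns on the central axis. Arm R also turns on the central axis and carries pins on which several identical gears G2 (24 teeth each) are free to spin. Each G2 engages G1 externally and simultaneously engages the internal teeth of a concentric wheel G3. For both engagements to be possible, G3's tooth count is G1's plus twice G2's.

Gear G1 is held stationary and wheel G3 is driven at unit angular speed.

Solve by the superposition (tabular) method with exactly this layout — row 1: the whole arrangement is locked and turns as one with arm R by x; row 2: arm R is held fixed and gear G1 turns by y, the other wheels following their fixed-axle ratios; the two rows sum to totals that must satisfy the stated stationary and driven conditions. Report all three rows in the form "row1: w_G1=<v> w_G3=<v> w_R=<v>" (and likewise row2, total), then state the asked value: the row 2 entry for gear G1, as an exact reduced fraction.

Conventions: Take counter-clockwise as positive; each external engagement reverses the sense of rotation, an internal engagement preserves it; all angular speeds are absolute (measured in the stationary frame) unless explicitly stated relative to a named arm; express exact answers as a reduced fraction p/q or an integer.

planetary set (36T centre, 24T on arm, 84T internal) — Willis relation
row 1: whole set turns with the arm by x
row 2: sun turns y, ring = −(36/84)·y, arm 0
boundary: total ω_sun = x + y = 0 and total ω_ring = x − (36/84)·y = 1  ⇒  y = -7/10, x = 7/10
row 2 ring = −(36/84)·(-7/10) = 3/10
totals (row 1 + row 2): sun 7/10 + (-7/10) = 0, ring 7/10 + 3/10 = 1, arm 7/10 + 0 = 7/10
asked cell (row2, sun) = -7/10

row1: w_G1=7/10 w_G3=7/10 w_R=7/10
row2: w_G1=-7/10 w_G3=3/10 w_R=0
total: w_G1=0 w_G3=1 w_R=7/10
asked value: -7/10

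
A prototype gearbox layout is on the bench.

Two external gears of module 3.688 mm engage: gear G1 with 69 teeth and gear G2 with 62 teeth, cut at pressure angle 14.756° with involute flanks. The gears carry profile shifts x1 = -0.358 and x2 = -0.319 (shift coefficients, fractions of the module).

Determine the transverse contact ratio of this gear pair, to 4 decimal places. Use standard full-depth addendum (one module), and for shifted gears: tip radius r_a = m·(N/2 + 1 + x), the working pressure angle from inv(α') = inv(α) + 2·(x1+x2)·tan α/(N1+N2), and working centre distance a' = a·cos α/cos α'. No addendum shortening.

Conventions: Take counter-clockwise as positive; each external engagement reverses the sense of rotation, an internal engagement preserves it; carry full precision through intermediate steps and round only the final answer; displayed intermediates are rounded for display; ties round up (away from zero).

2.5717

recognized (one external pair, fixed centres): single-mesh tooth geometry, m = 3.688, N1 = 69, N2 = 62
base radii: r_b1 = 123.039664, r_b2 = 110.557379
tip radii: r_a1 = 129.603696, r_a2 = 116.839528
inv(α') = inv(14.756°) + 2·(-0.358-0.319)·tan α/(69+62) = 0.00312686  ⇒  α' = 12.01242°
a' = a·cos α / cos α' = 241.5640·cos 14.756°/cos 12.01242° = 238.826753
action lengths: √(r_a1²−r_b1²) = 40.722955, √(r_a2²−r_b2²) = 37.796047
base pitch p_b = π·m·cos α = 11.204073
CR = (40.722955 + 37.796047 − 238.826753·sin 12.01242°)/11.204073 = 2.571697
contact ratio ≈ 2.5717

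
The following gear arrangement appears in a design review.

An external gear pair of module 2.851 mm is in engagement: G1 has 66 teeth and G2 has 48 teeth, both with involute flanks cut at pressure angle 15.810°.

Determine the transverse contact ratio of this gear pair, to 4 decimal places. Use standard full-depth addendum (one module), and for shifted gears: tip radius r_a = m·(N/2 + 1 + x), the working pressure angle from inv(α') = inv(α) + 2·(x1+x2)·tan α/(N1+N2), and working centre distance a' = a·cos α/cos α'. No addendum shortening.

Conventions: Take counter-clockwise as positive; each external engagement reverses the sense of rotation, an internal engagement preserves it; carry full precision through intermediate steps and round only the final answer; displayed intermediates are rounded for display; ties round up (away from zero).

class = single-mesh tooth geometry [involute pair 66T × 48T, m = 2.851]
base radii: r_b1 = 90.523883, r_b2 = 65.835551
tip radii: r_a1 = 96.934000, r_a2 = 71.275000
no profile shift: α' = α, a' = a
action lengths: √(r_a1²−r_b1²) = 34.664491, √(r_a2²−r_b2²) = 27.309445
base pitch p_b = π·m·cos α = 8.617854
CR = (34.664491 + 27.309445 − 162.507000·sin 15.81000°)/8.617854 = 2.053783
contact ratio ≈ 2.0538

2.0538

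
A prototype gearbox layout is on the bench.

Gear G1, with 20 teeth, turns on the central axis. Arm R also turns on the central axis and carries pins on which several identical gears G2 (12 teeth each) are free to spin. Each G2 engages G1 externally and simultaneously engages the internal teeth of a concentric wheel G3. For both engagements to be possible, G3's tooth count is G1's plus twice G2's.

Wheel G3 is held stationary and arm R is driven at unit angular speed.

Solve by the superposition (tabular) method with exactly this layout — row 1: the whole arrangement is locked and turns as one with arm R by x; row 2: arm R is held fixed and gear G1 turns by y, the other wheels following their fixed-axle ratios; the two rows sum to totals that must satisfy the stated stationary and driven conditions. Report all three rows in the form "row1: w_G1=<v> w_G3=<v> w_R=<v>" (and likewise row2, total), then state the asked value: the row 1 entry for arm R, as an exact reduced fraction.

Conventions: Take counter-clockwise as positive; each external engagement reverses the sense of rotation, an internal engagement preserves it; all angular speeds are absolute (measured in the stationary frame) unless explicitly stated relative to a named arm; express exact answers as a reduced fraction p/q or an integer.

row1: w_G1=1 w_G3=1 w_R=1
row2: w_G1=11/5 w_G3=-1 w_R=0
total: w_G1=16/5 w_G3=0 w_R=1
asked value: 1

class = planetary set [G3 = 20+2·12 = 44; Willis about the carrier]
superposition row 1 [locked train]: every member turns x
row 2: sun turns y, ring = −(20/44)·y, arm 0
boundary: total ω_ring = x − (20/44)·y = 0 and total ω_arm = x = 1  ⇒  y = 11/5, x = 1
row 2 ring = −(20/44)·11/5 = -1
totals (row 1 + row 2): sun 1 + 11/5 = 16/5, ring 1 + (-1) = 0, arm 1 + 0 = 1
asked cell (row1, arm) = 1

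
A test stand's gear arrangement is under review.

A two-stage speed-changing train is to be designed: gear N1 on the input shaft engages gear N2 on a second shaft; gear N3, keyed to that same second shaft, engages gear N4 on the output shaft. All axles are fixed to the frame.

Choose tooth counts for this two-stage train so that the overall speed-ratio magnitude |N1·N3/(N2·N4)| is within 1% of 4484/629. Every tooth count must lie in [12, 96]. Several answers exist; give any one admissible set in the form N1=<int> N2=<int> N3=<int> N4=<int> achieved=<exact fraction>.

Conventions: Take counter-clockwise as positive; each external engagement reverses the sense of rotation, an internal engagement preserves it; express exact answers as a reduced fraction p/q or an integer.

N1=59 N2=17 N3=76 N4=37 achieved=4484/629

design class (target 4484/629): fixed-axis compound train
target = 4484/629 in lowest terms: an exact hit needs N1·N3 = k·4484 and N2·N4 = k·629 for one integer k, every count in [12, 96]; additionally prefer no 1:1 stage (N1 ≠ N2, N3 ≠ N4)
k = 1: N1·N3 = 4484 = 59·76, N2·N4 = 629 = 17·37
achieved = 59·76/(17·37) = 4484/629; |achieved − target| = 0 ≤ 1121/15725 ✓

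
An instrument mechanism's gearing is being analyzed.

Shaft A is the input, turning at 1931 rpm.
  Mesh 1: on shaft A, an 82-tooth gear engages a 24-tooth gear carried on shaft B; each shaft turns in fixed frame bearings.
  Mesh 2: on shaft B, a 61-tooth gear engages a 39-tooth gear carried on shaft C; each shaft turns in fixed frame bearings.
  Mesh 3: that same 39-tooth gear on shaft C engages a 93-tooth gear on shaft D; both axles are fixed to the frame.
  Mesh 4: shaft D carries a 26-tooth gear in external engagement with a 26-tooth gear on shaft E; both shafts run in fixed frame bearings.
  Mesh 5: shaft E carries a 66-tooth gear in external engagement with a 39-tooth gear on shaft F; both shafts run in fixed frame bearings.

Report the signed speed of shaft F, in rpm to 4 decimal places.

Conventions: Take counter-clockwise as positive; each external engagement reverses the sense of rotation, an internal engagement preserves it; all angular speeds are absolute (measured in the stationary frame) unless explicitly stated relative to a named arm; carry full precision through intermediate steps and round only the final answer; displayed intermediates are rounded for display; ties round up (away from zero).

-7323.3721 rpm

topology: fixed-axis compound train — 5 meshes, A→F
mesh 1 [82T→24T]: ω = 1931.0000×82/24 = 6597.5833 rpm, sense flips to −
mesh 2 [61T→39T]: ω = 6597.5833×61/39 = 10319.2970 rpm, sense flips to +
mesh 3 [39T→93T]: ω = 10319.2970×39/93 = 4327.4471 rpm, sense flips to −
mesh 4 [26T→26T]: ω = 4327.4471×26/26 = 4327.4471 rpm, sense flips to +
mesh 5 [66T→39T]: ω = 4327.4471×66/39 = 7323.3721 rpm, sense flips to −
signed output speed = -7323.3721 rpm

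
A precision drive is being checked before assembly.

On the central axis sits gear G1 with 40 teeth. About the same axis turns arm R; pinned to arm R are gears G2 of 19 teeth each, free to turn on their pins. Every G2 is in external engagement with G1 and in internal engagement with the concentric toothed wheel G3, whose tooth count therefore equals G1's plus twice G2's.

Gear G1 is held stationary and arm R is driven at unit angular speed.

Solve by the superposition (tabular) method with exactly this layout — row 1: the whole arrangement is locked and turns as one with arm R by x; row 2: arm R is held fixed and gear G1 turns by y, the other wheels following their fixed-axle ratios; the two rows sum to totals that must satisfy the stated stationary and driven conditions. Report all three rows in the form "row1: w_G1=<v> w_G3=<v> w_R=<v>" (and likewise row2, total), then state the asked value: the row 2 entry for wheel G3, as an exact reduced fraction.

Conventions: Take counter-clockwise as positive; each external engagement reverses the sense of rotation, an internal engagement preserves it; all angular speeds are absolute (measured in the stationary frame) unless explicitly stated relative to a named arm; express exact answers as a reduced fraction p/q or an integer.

row1: w_G1=1 w_G3=1 w_R=1
row2: w_G1=-1 w_G3=20/39 w_R=0
total: w_G1=0 w_G3=59/39 w_R=1
asked value: 20/39

topology: planetary set — G1 40T / G2 19T / G3 78T, arm = carrier (Willis)
superposition row 1 [locked train]: every member turns x
row 2: sun turns y, ring = −(40/78)·y, arm 0
boundary: total ω_sun = x + y = 0 and total ω_arm = x = 1  ⇒  y = -1, x = 1
row 2 ring = −(40/78)·(-1) = 20/39
totals (row 1 + row 2): sun 1 + (-1) = 0, ring 1 + 20/39 = 59/39, arm 1 + 0 = 1
asked cell (row2, ring) = 20/39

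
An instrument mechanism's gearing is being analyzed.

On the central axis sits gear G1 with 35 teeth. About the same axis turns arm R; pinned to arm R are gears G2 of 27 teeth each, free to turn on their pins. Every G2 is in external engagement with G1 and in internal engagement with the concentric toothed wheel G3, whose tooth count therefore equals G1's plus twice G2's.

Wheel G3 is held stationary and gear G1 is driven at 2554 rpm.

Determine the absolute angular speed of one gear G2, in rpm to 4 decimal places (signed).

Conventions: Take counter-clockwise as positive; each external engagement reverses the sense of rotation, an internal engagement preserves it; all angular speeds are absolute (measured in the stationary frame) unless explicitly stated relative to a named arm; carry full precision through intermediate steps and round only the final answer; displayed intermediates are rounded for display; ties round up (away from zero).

class = planetary set [G3 = 35+2·27 = 89; Willis about the carrier]
normalise by the input: solve with ω_sun = 1, then scale by 2554 rpm
ring teeth: 35 + 2·27 = 89
35(ω_sun−ω_arm) = −89(ω_ring−ω_arm),  ω_ring = 0, ω_sun = 1
35(1−ω_arm) = −89(0−ω_arm)  ⇒  124·ω_arm = 35  ⇒  ω_arm = 35/124
sun–planet mesh: 35·(1−35/124) = −27·(ω_p−ω_arm)  ⇒  ω_p−ω_arm = -3115/3348
ω_p = 35/124 − 3115/3348 = -35/54
scale: ω_p = -35/54 × 2554 rpm = -1655.3704 rpm

-1655.3704 rpm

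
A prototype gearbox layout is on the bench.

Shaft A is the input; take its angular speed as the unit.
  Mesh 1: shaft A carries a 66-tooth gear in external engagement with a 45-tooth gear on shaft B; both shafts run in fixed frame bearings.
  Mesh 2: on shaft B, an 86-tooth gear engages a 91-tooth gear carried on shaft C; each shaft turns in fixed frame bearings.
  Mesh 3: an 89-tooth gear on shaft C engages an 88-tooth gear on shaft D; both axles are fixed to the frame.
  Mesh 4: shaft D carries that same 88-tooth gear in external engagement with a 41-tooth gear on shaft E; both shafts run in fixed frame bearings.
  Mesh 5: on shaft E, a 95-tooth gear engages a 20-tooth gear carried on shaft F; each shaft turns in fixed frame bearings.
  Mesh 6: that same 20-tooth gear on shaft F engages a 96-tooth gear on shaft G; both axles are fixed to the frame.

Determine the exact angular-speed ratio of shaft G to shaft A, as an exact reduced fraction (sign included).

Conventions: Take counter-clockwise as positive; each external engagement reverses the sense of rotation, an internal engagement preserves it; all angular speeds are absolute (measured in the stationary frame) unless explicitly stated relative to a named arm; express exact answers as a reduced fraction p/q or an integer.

799843/268632

class = fixed-axis compound train [6 meshes; 6 ratios multiply, 6 sense flips]
mesh 1 [66T→45T]: running ratio 22/15, sense −
mesh 2 [86T→91T]: running ratio 1892/1365, sense +
mesh 3 [89T→88T]: running ratio 3827/2730, sense −
mesh 4 [88T→41T]: running ratio 168388/55965, sense +
mesh 5 [95T→20T]: running ratio 799843/55965, sense −
mesh 6 [20T→96T]: running ratio 799843/268632, sense +
ω_out/ω_in = 799843/268632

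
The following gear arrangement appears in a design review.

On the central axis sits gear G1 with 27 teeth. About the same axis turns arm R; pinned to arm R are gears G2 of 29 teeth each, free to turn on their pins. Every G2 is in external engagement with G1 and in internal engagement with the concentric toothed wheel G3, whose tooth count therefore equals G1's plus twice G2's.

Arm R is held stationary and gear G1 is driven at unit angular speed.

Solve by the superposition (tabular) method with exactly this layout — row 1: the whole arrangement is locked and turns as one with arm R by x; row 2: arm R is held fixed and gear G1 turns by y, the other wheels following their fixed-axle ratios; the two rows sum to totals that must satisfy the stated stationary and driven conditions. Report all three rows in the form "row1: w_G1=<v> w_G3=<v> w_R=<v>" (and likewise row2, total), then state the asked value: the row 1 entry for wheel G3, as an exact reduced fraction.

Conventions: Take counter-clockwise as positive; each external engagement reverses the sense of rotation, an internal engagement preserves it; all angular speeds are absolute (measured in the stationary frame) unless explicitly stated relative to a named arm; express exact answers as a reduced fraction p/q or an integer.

row1: w_G1=0 w_G3=0 w_R=0
row2: w_G1=1 w_G3=-27/85 w_R=0
total: w_G1=1 w_G3=-27/85 w_R=0
asked value: 0

class = planetary set [G3 = 27+2·29 = 85; Willis about the carrier]
superposition row 1 [locked train]: every member turns x
row 2 (arm held, sun turns y): ω_ring = −(27/85)·y, ω_arm = 0
boundary: total ω_arm = x = 0 and total ω_sun = x + y = 1  ⇒  y = 1, x = 0
row 2 ring = −(27/85)·1 = -27/85
totals (row 1 + row 2): sun 0 + 1 = 1, ring 0 + (-27/85) = -27/85, arm 0 + 0 = 0
asked cell (row1, ring) = 0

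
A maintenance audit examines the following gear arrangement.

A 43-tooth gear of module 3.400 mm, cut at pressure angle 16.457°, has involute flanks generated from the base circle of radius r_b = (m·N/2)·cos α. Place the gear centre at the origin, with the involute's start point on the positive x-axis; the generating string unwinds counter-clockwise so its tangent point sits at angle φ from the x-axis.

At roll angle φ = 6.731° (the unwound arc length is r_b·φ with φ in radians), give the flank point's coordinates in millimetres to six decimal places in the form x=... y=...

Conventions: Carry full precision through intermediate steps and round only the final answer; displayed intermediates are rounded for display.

x=70.587382 y=0.037836

topology: single-mesh involute geometry — m = 3.400, N = 43
pitch radius r_p = m·N/2 = 3.400·43/2 = 73.100000
base radius r_b = r_p·cos α = 73.100000·cos 16.457° = 70.105284
roll angle φ = 6.731° = 0.11747811 rad
x = r_b·(cos φ + φ·sin φ) = 70.587382
y = r_b·(sin φ − φ·cos φ) = 0.037836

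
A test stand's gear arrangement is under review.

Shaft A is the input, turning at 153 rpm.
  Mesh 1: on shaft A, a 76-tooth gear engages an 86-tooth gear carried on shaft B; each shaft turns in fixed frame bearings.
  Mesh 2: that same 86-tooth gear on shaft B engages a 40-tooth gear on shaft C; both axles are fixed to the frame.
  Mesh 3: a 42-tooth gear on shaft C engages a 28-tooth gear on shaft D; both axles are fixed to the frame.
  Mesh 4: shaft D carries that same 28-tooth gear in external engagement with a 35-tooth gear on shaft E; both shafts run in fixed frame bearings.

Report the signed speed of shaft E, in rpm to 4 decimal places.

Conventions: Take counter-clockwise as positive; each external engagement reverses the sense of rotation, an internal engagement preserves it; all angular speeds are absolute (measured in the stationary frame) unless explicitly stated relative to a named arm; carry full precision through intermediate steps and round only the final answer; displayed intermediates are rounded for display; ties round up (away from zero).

+348.8400 rpm

recognized (5 fixed axles, 4 meshes): fixed-axis compound train
mesh 1 [76T→86T]: ω = 153.0000×76/86 = 135.2093 rpm, sense flips to −
mesh 2 [86T→40T]: ω = 135.2093×86/40 = 290.7000 rpm, sense flips to +
mesh 3 [42T→28T]: ω = 290.7000×42/28 = 436.0500 rpm, sense flips to −
mesh 4 [28T→35T]: ω = 436.0500×28/35 = 348.8400 rpm, sense flips to +
signed output speed = +348.8400 rpm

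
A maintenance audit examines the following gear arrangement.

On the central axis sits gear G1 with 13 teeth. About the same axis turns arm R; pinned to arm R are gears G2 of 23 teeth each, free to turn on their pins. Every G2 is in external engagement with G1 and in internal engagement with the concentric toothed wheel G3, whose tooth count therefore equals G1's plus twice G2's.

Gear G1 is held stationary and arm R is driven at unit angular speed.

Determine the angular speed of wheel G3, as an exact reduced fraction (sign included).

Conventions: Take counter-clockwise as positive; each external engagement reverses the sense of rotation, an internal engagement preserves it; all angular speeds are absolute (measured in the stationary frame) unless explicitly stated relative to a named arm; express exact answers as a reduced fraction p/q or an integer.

planetary set (13T centre, 23T on arm, 59T internal) — Willis relation
ring teeth: 13 + 2·23 = 59
13(ω_sun−ω_arm) = −59(ω_ring−ω_arm),  ω_sun = 0, ω_arm = 1
ω_ring = 1 − (13/59)(0−1) = 72/59
exact speed ratio = 72/59

72/59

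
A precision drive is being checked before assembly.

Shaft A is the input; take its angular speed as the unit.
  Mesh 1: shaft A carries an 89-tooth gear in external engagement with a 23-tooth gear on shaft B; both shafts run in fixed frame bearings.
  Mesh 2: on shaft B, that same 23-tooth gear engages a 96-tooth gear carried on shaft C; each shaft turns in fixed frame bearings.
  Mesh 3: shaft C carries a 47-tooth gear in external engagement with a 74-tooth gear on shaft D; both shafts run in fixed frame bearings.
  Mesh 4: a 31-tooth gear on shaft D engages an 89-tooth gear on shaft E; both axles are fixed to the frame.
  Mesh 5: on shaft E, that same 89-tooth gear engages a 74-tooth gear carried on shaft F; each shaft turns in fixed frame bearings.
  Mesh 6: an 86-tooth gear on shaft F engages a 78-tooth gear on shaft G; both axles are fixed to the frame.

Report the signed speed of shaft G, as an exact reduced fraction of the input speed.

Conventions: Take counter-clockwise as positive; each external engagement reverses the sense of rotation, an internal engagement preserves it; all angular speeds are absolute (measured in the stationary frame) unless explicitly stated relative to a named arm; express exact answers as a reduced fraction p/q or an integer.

6-mesh fixed-axis compound train (all bearings frame-fixed)
mesh 1 [89T→23T]: |ω|/ω_in = 1×89/23 = 89/23, sense flips to −
mesh 2 [23T→96T]: |ω|/ω_in = (89/23)×23/96 = 89/96, sense flips to +
mesh 3 [47T→74T]: |ω|/ω_in = (89/96)×47/74 = 4183/7104, sense flips to −
mesh 4 [31T→89T]: |ω|/ω_in = (4183/7104)×31/89 = 1457/7104, sense flips to +
mesh 5 [89T→74T]: |ω|/ω_in = (1457/7104)×89/74 = 129673/525696, sense flips to −
mesh 6 [86T→78T]: |ω|/ω_in = (129673/525696)×86/78 = 5575939/20502144, sense flips to +
signed output speed (× input speed) = 5575939/20502144

5575939/20502144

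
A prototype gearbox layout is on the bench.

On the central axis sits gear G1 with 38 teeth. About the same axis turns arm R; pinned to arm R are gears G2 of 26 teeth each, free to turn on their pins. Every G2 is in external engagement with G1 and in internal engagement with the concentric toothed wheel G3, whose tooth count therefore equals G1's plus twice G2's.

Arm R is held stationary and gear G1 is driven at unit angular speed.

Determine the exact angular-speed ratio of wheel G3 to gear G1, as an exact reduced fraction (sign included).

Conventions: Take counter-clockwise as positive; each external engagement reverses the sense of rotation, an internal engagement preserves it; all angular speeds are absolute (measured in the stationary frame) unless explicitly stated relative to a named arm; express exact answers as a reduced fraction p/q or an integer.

topology: planetary set — G1 38T / G2 26T / G3 90T, arm = carrier (Willis)
ring teeth: 38 + 2·26 = 90
38(ω_sun−ω_arm) = −90(ω_ring−ω_arm),  ω_arm = 0, ω_sun = 1
ω_ring = 0 − (38/90)(1−0) = -19/45
ω_out/ω_in = -19/45

-19/45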